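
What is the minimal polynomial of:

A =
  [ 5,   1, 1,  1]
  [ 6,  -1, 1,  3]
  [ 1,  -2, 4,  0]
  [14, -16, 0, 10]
x^4 - 18*x^3 + 120*x^2 - 352*x + 384

The characteristic polynomial is χ_A(x) = (x - 6)*(x - 4)^3, so the eigenvalues are known. The minimal polynomial is
  m_A(x) = Π_λ (x − λ)^{k_λ}
where k_λ is the size of the *largest* Jordan block for λ (equivalently, the smallest k with (A − λI)^k v = 0 for every generalised eigenvector v of λ).

  λ = 4: largest Jordan block has size 3, contributing (x − 4)^3
  λ = 6: largest Jordan block has size 1, contributing (x − 6)

So m_A(x) = (x - 6)*(x - 4)^3 = x^4 - 18*x^3 + 120*x^2 - 352*x + 384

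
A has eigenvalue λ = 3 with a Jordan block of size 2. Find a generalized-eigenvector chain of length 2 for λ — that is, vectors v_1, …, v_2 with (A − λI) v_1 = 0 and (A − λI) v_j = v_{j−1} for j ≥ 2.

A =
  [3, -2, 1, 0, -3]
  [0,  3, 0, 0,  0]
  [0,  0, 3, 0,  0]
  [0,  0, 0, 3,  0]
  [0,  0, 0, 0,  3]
A Jordan chain for λ = 3 of length 2:
v_1 = (-2, 0, 0, 0, 0)ᵀ
v_2 = (0, 1, 0, 0, 0)ᵀ

Let N = A − (3)·I. We want v_2 with N^2 v_2 = 0 but N^1 v_2 ≠ 0; then v_{j-1} := N · v_j for j = 2, …, 2.

Pick v_2 = (0, 1, 0, 0, 0)ᵀ.
Then v_1 = N · v_2 = (-2, 0, 0, 0, 0)ᵀ.

Sanity check: (A − (3)·I) v_1 = (0, 0, 0, 0, 0)ᵀ = 0. ✓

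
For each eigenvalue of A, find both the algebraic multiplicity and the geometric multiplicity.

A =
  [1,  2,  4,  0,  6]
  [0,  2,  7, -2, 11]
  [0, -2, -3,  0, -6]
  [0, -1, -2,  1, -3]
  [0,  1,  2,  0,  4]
λ = 1: alg = 5, geom = 3

Step 1 — factor the characteristic polynomial to read off the algebraic multiplicities:
  χ_A(x) = (x - 1)^5

Step 2 — compute geometric multiplicities via the rank-nullity identity g(λ) = n − rank(A − λI):
  rank(A − (1)·I) = 2, so dim ker(A − (1)·I) = n − 2 = 3

Summary:
  λ = 1: algebraic multiplicity = 5, geometric multiplicity = 3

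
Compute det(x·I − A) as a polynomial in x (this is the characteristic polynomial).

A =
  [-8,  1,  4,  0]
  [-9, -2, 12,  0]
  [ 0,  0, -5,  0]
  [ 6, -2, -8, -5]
x^4 + 20*x^3 + 150*x^2 + 500*x + 625

Expanding det(x·I − A) (e.g. by cofactor expansion or by noting that A is similar to its Jordan form J, which has the same characteristic polynomial as A) gives
  χ_A(x) = x^4 + 20*x^3 + 150*x^2 + 500*x + 625
which factors as (x + 5)^4. The eigenvalues (with algebraic multiplicities) are λ = -5 with multiplicity 4.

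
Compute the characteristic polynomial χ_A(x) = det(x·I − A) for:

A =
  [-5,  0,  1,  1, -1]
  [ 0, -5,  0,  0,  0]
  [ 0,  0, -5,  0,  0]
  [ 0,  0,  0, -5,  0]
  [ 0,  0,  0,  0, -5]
x^5 + 25*x^4 + 250*x^3 + 1250*x^2 + 3125*x + 3125

Expanding det(x·I − A) (e.g. by cofactor expansion or by noting that A is similar to its Jordan form J, which has the same characteristic polynomial as A) gives
  χ_A(x) = x^5 + 25*x^4 + 250*x^3 + 1250*x^2 + 3125*x + 3125
which factors as (x + 5)^5. The eigenvalues (with algebraic multiplicities) are λ = -5 with multiplicity 5.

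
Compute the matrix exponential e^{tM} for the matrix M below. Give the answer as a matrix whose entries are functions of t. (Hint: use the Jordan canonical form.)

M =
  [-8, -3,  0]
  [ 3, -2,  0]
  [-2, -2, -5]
e^{tM} =
  [-3*t*exp(-5*t) + exp(-5*t), -3*t*exp(-5*t), 0]
  [3*t*exp(-5*t), 3*t*exp(-5*t) + exp(-5*t), 0]
  [-2*t*exp(-5*t), -2*t*exp(-5*t), exp(-5*t)]

Strategy: write M = P · J · P⁻¹ where J is a Jordan canonical form, so e^{tM} = P · e^{tJ} · P⁻¹, and e^{tJ} can be computed block-by-block.

M has Jordan form
J =
  [-5,  1,  0]
  [ 0, -5,  0]
  [ 0,  0, -5]
(up to reordering of blocks).

Per-block formulas:
  For a 1×1 block at λ = -5: exp(t · [-5]) = [e^(-5t)].
  For a 2×2 Jordan block J_2(-5): exp(t · J_2(-5)) = e^(-5t)·(I + t·N), where N is the 2×2 nilpotent shift.

After assembling e^{tJ} and conjugating by P, we get:

e^{tM} =
  [-3*t*exp(-5*t) + exp(-5*t), -3*t*exp(-5*t), 0]
  [3*t*exp(-5*t), 3*t*exp(-5*t) + exp(-5*t), 0]
  [-2*t*exp(-5*t), -2*t*exp(-5*t), exp(-5*t)]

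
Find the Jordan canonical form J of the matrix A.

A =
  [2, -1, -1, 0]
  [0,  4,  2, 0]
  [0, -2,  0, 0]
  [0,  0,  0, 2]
J_2(2) ⊕ J_1(2) ⊕ J_1(2)

The characteristic polynomial is
  det(x·I − A) = x^4 - 8*x^3 + 24*x^2 - 32*x + 16 = (x - 2)^4

Eigenvalues and multiplicities (the geometric multiplicity of λ is n − rank(A − λI), which equals the number of Jordan blocks for λ):
  λ = 2: algebraic multiplicity = 4, geometric multiplicity = 3

Determining the block sizes for each eigenvalue:
  λ = 2: 3 blocks summing to 4 forces exactly one block of size 2 and the rest size 1 → block sizes [2, 1, 1]

Assembling the blocks gives a Jordan form
J =
  [2, 1, 0, 0]
  [0, 2, 0, 0]
  [0, 0, 2, 0]
  [0, 0, 0, 2]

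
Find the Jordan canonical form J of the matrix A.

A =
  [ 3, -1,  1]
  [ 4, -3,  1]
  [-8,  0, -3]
J_3(-1)

The characteristic polynomial is
  det(x·I − A) = x^3 + 3*x^2 + 3*x + 1 = (x + 1)^3

Eigenvalues and multiplicities (the geometric multiplicity of λ is n − rank(A − λI), which equals the number of Jordan blocks for λ):
  λ = -1: algebraic multiplicity = 3, geometric multiplicity = 1

Determining the block sizes for each eigenvalue:
  λ = -1: one block (gm = 1), so the single block has size am = 3 → block sizes [3]

Assembling the blocks gives a Jordan form
J =
  [-1,  1,  0]
  [ 0, -1,  1]
  [ 0,  0, -1]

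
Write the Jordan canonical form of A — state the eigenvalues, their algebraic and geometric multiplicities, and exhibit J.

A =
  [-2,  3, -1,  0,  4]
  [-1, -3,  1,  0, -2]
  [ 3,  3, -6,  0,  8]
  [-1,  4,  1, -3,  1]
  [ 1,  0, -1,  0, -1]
J_3(-3) ⊕ J_2(-3)

The characteristic polynomial is
  det(x·I − A) = x^5 + 15*x^4 + 90*x^3 + 270*x^2 + 405*x + 243 = (x + 3)^5

Eigenvalues and multiplicities (the geometric multiplicity of λ is n − rank(A − λI), which equals the number of Jordan blocks for λ):
  λ = -3: algebraic multiplicity = 5, geometric multiplicity = 2

Determining the block sizes for each eigenvalue:
  λ = -3: with am = 5 and gm = 2, the partition is not yet determined (e.g. several partitions of 5 into 2 parts exist). Let N = A − (-3)·I. Computing rank(N^1) = 3, rank(N^2) = 1, rank(N^3) = 0; the number of blocks of size ≥ j is rank(N^{j−1}) − rank(N^j), giving [2, 2, 1]. So we have 1 block(s) of size 3, 1 block(s) of size 2 → block sizes [3, 2]

Assembling the blocks gives a Jordan form
J =
  [-3,  1,  0,  0,  0]
  [ 0, -3,  1,  0,  0]
  [ 0,  0, -3,  0,  0]
  [ 0,  0,  0, -3,  1]
  [ 0,  0,  0,  0, -3]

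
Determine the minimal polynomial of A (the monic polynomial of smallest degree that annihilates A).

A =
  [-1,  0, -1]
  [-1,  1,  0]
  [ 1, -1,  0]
x^3

The characteristic polynomial is χ_A(x) = x^3, so the eigenvalues are known. The minimal polynomial is
  m_A(x) = Π_λ (x − λ)^{k_λ}
where k_λ is the size of the *largest* Jordan block for λ (equivalently, the smallest k with (A − λI)^k v = 0 for every generalised eigenvector v of λ).

  λ = 0: largest Jordan block has size 3, contributing (x − 0)^3

So m_A(x) = x^3 = x^3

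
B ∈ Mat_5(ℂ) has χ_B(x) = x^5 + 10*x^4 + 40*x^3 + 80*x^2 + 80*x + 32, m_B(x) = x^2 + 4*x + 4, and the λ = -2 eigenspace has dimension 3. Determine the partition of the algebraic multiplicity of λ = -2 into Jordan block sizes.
Block sizes for λ = -2: [2, 2, 1]

Step 1 — from the characteristic polynomial, algebraic multiplicity of λ = -2 is 5. From dim ker(B − (-2)·I) = 3, there are exactly 3 Jordan blocks for λ = -2.
Step 2 — from the minimal polynomial, the factor (x + 2)^2 tells us the largest block for λ = -2 has size 2.
Step 3 — with total size 5, 3 blocks, and largest block 2, the block sizes (in nonincreasing order) are [2, 2, 1].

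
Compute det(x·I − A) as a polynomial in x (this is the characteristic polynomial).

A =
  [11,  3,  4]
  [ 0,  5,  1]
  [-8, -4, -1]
x^3 - 15*x^2 + 75*x - 125

Expanding det(x·I − A) (e.g. by cofactor expansion or by noting that A is similar to its Jordan form J, which has the same characteristic polynomial as A) gives
  χ_A(x) = x^3 - 15*x^2 + 75*x - 125
which factors as (x - 5)^3. The eigenvalues (with algebraic multiplicities) are λ = 5 with multiplicity 3.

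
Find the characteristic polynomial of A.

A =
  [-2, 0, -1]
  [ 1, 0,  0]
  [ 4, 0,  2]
x^3

Expanding det(x·I − A) (e.g. by cofactor expansion or by noting that A is similar to its Jordan form J, which has the same characteristic polynomial as A) gives
  χ_A(x) = x^3
which factors as x^3. The eigenvalues (with algebraic multiplicities) are λ = 0 with multiplicity 3.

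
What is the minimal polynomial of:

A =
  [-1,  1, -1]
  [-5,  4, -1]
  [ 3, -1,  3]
x^3 - 6*x^2 + 12*x - 8

The characteristic polynomial is χ_A(x) = (x - 2)^3, so the eigenvalues are known. The minimal polynomial is
  m_A(x) = Π_λ (x − λ)^{k_λ}
where k_λ is the size of the *largest* Jordan block for λ (equivalently, the smallest k with (A − λI)^k v = 0 for every generalised eigenvector v of λ).

  λ = 2: largest Jordan block has size 3, contributing (x − 2)^3

So m_A(x) = (x - 2)^3 = x^3 - 6*x^2 + 12*x - 8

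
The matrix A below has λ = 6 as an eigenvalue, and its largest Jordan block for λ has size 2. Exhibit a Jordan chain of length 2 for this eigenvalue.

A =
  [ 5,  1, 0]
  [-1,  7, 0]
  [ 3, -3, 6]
A Jordan chain for λ = 6 of length 2:
v_1 = (-1, -1, 3)ᵀ
v_2 = (1, 0, 0)ᵀ

Let N = A − (6)·I. We want v_2 with N^2 v_2 = 0 but N^1 v_2 ≠ 0; then v_{j-1} := N · v_j for j = 2, …, 2.

Pick v_2 = (1, 0, 0)ᵀ.
Then v_1 = N · v_2 = (-1, -1, 3)ᵀ.

Sanity check: (A − (6)·I) v_1 = (0, 0, 0)ᵀ = 0. ✓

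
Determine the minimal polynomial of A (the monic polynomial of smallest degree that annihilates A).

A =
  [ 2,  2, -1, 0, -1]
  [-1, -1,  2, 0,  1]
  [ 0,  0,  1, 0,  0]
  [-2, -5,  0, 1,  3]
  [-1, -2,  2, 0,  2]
x^3 - 3*x^2 + 3*x - 1

The characteristic polynomial is χ_A(x) = (x - 1)^5, so the eigenvalues are known. The minimal polynomial is
  m_A(x) = Π_λ (x − λ)^{k_λ}
where k_λ is the size of the *largest* Jordan block for λ (equivalently, the smallest k with (A − λI)^k v = 0 for every generalised eigenvector v of λ).

  λ = 1: largest Jordan block has size 3, contributing (x − 1)^3

So m_A(x) = (x - 1)^3 = x^3 - 3*x^2 + 3*x - 1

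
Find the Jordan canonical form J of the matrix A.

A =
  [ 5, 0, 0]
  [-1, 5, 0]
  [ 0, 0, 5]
J_2(5) ⊕ J_1(5)

The characteristic polynomial is
  det(x·I − A) = x^3 - 15*x^2 + 75*x - 125 = (x - 5)^3

Eigenvalues and multiplicities (the geometric multiplicity of λ is n − rank(A − λI), which equals the number of Jordan blocks for λ):
  λ = 5: algebraic multiplicity = 3, geometric multiplicity = 2

Determining the block sizes for each eigenvalue:
  λ = 5: 2 blocks summing to 3 forces exactly one block of size 2 and the rest size 1 → block sizes [2, 1]

Assembling the blocks gives a Jordan form
J =
  [5, 1, 0]
  [0, 5, 0]
  [0, 0, 5]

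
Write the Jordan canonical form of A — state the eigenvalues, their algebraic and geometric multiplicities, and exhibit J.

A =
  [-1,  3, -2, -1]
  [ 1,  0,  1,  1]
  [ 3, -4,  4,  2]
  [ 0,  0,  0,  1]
J_3(1) ⊕ J_1(1)

The characteristic polynomial is
  det(x·I − A) = x^4 - 4*x^3 + 6*x^2 - 4*x + 1 = (x - 1)^4

Eigenvalues and multiplicities (the geometric multiplicity of λ is n − rank(A − λI), which equals the number of Jordan blocks for λ):
  λ = 1: algebraic multiplicity = 4, geometric multiplicity = 2

Determining the block sizes for each eigenvalue:
  λ = 1: with am = 4 and gm = 2, the partition is not yet determined (e.g. several partitions of 4 into 2 parts exist). Let N = A − (1)·I. Computing rank(N^1) = 2, rank(N^2) = 1, rank(N^3) = 0; the number of blocks of size ≥ j is rank(N^{j−1}) − rank(N^j), giving [2, 1, 1]. So we have 1 block(s) of size 3, 1 block(s) of size 1 → block sizes [3, 1]

Assembling the blocks gives a Jordan form
J =
  [1, 1, 0, 0]
  [0, 1, 1, 0]
  [0, 0, 1, 0]
  [0, 0, 0, 1]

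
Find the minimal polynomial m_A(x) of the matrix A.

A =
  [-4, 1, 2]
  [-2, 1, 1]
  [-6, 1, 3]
x^3

The characteristic polynomial is χ_A(x) = x^3, so the eigenvalues are known. The minimal polynomial is
  m_A(x) = Π_λ (x − λ)^{k_λ}
where k_λ is the size of the *largest* Jordan block for λ (equivalently, the smallest k with (A − λI)^k v = 0 for every generalised eigenvector v of λ).

  λ = 0: largest Jordan block has size 3, contributing (x − 0)^3

So m_A(x) = x^3 = x^3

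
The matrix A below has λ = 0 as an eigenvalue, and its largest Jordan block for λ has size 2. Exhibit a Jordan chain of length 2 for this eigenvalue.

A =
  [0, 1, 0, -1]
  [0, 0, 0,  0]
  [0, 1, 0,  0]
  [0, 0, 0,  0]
A Jordan chain for λ = 0 of length 2:
v_1 = (1, 0, 1, 0)ᵀ
v_2 = (0, 1, 0, 0)ᵀ

Let N = A − (0)·I. We want v_2 with N^2 v_2 = 0 but N^1 v_2 ≠ 0; then v_{j-1} := N · v_j for j = 2, …, 2.

Pick v_2 = (0, 1, 0, 0)ᵀ.
Then v_1 = N · v_2 = (1, 0, 1, 0)ᵀ.

Sanity check: (A − (0)·I) v_1 = (0, 0, 0, 0)ᵀ = 0. ✓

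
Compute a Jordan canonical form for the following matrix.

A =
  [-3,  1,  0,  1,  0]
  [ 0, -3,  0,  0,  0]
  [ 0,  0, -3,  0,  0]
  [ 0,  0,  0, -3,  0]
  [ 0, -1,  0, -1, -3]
J_2(-3) ⊕ J_1(-3) ⊕ J_1(-3) ⊕ J_1(-3)

The characteristic polynomial is
  det(x·I − A) = x^5 + 15*x^4 + 90*x^3 + 270*x^2 + 405*x + 243 = (x + 3)^5

Eigenvalues and multiplicities (the geometric multiplicity of λ is n − rank(A − λI), which equals the number of Jordan blocks for λ):
  λ = -3: algebraic multiplicity = 5, geometric multiplicity = 4

Determining the block sizes for each eigenvalue:
  λ = -3: 4 blocks summing to 5 forces exactly one block of size 2 and the rest size 1 → block sizes [2, 1, 1, 1]

Assembling the blocks gives a Jordan form
J =
  [-3,  1,  0,  0,  0]
  [ 0, -3,  0,  0,  0]
  [ 0,  0, -3,  0,  0]
  [ 0,  0,  0, -3,  0]
  [ 0,  0,  0,  0, -3]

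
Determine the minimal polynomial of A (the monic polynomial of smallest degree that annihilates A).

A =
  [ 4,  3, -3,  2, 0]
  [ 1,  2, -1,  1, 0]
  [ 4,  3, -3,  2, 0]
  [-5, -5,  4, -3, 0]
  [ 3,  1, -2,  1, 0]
x^3

The characteristic polynomial is χ_A(x) = x^5, so the eigenvalues are known. The minimal polynomial is
  m_A(x) = Π_λ (x − λ)^{k_λ}
where k_λ is the size of the *largest* Jordan block for λ (equivalently, the smallest k with (A − λI)^k v = 0 for every generalised eigenvector v of λ).

  λ = 0: largest Jordan block has size 3, contributing (x − 0)^3

So m_A(x) = x^3 = x^3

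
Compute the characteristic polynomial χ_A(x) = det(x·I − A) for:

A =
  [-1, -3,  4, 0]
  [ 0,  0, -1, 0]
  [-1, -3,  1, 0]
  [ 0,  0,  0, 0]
x^4

Expanding det(x·I − A) (e.g. by cofactor expansion or by noting that A is similar to its Jordan form J, which has the same characteristic polynomial as A) gives
  χ_A(x) = x^4
which factors as x^4. The eigenvalues (with algebraic multiplicities) are λ = 0 with multiplicity 4.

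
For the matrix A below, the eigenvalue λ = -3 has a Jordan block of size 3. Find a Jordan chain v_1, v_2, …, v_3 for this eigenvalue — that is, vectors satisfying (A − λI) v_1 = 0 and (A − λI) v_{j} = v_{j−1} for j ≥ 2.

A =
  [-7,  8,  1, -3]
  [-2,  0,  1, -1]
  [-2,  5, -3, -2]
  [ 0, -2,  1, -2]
A Jordan chain for λ = -3 of length 3:
v_1 = (-2, 0, -2, 2)ᵀ
v_2 = (-4, -2, -2, 0)ᵀ
v_3 = (1, 0, 0, 0)ᵀ

Let N = A − (-3)·I. We want v_3 with N^3 v_3 = 0 but N^2 v_3 ≠ 0; then v_{j-1} := N · v_j for j = 3, …, 2.

Pick v_3 = (1, 0, 0, 0)ᵀ.
Then v_2 = N · v_3 = (-4, -2, -2, 0)ᵀ.
Then v_1 = N · v_2 = (-2, 0, -2, 2)ᵀ.

Sanity check: (A − (-3)·I) v_1 = (0, 0, 0, 0)ᵀ = 0. ✓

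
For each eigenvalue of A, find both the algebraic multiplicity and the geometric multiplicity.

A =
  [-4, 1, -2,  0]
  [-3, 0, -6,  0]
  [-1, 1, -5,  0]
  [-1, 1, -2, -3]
λ = -3: alg = 4, geom = 3

Step 1 — factor the characteristic polynomial to read off the algebraic multiplicities:
  χ_A(x) = (x + 3)^4

Step 2 — compute geometric multiplicities via the rank-nullity identity g(λ) = n − rank(A − λI):
  rank(A − (-3)·I) = 1, so dim ker(A − (-3)·I) = n − 1 = 3

Summary:
  λ = -3: algebraic multiplicity = 4, geometric multiplicity = 3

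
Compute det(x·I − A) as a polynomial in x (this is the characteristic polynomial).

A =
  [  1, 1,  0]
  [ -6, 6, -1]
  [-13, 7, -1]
x^3 - 6*x^2 + 12*x - 8

Expanding det(x·I − A) (e.g. by cofactor expansion or by noting that A is similar to its Jordan form J, which has the same characteristic polynomial as A) gives
  χ_A(x) = x^3 - 6*x^2 + 12*x - 8
which factors as (x - 2)^3. The eigenvalues (with algebraic multiplicities) are λ = 2 with multiplicity 3.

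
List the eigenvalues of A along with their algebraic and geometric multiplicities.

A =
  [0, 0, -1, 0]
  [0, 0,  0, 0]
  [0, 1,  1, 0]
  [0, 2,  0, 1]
λ = 0: alg = 2, geom = 1; λ = 1: alg = 2, geom = 2

Step 1 — factor the characteristic polynomial to read off the algebraic multiplicities:
  χ_A(x) = x^2*(x - 1)^2

Step 2 — compute geometric multiplicities via the rank-nullity identity g(λ) = n − rank(A − λI):
  rank(A − (0)·I) = 3, so dim ker(A − (0)·I) = n − 3 = 1
  rank(A − (1)·I) = 2, so dim ker(A − (1)·I) = n − 2 = 2

Summary:
  λ = 0: algebraic multiplicity = 2, geometric multiplicity = 1
  λ = 1: algebraic multiplicity = 2, geometric multiplicity = 2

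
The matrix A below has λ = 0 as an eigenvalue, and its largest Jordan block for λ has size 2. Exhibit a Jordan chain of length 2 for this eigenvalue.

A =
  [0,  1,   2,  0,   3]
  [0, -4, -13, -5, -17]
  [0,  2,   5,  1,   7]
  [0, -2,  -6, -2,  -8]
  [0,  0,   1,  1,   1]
A Jordan chain for λ = 0 of length 2:
v_1 = (1, -4, 2, -2, 0)ᵀ
v_2 = (0, 1, 0, 0, 0)ᵀ

Let N = A − (0)·I. We want v_2 with N^2 v_2 = 0 but N^1 v_2 ≠ 0; then v_{j-1} := N · v_j for j = 2, …, 2.

Pick v_2 = (0, 1, 0, 0, 0)ᵀ.
Then v_1 = N · v_2 = (1, -4, 2, -2, 0)ᵀ.

Sanity check: (A − (0)·I) v_1 = (0, 0, 0, 0, 0)ᵀ = 0. ✓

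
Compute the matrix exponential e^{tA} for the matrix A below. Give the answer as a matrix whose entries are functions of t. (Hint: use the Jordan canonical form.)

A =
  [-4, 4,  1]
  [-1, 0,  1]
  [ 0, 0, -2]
e^{tA} =
  [-2*t*exp(-2*t) + exp(-2*t), 4*t*exp(-2*t), t^2*exp(-2*t) + t*exp(-2*t)]
  [-t*exp(-2*t), 2*t*exp(-2*t) + exp(-2*t), t^2*exp(-2*t)/2 + t*exp(-2*t)]
  [0, 0, exp(-2*t)]

Strategy: write A = P · J · P⁻¹ where J is a Jordan canonical form, so e^{tA} = P · e^{tJ} · P⁻¹, and e^{tJ} can be computed block-by-block.

A has Jordan form
J =
  [-2,  1,  0]
  [ 0, -2,  1]
  [ 0,  0, -2]
(up to reordering of blocks).

Per-block formulas:
  For a 3×3 Jordan block J_3(-2): exp(t · J_3(-2)) = e^(-2t)·(I + t·N + (t^2/2)·N^2), where N is the 3×3 nilpotent shift.

After assembling e^{tJ} and conjugating by P, we get:

e^{tA} =
  [-2*t*exp(-2*t) + exp(-2*t), 4*t*exp(-2*t), t^2*exp(-2*t) + t*exp(-2*t)]
  [-t*exp(-2*t), 2*t*exp(-2*t) + exp(-2*t), t^2*exp(-2*t)/2 + t*exp(-2*t)]
  [0, 0, exp(-2*t)]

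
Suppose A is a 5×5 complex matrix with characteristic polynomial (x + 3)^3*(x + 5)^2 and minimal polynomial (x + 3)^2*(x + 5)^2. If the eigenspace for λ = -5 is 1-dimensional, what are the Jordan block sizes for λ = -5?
Block sizes for λ = -5: [2]

Step 1 — from the characteristic polynomial, algebraic multiplicity of λ = -5 is 2. From dim ker(A − (-5)·I) = 1, there are exactly 1 Jordan blocks for λ = -5.
Step 2 — from the minimal polynomial, the factor (x + 5)^2 tells us the largest block for λ = -5 has size 2.
Step 3 — with total size 2, 1 blocks, and largest block 2, the block sizes (in nonincreasing order) are [2].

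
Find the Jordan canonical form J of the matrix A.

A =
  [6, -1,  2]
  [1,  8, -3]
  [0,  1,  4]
J_3(6)

The characteristic polynomial is
  det(x·I − A) = x^3 - 18*x^2 + 108*x - 216 = (x - 6)^3

Eigenvalues and multiplicities (the geometric multiplicity of λ is n − rank(A − λI), which equals the number of Jordan blocks for λ):
  λ = 6: algebraic multiplicity = 3, geometric multiplicity = 1

Determining the block sizes for each eigenvalue:
  λ = 6: one block (gm = 1), so the single block has size am = 3 → block sizes [3]

Assembling the blocks gives a Jordan form
J =
  [6, 1, 0]
  [0, 6, 1]
  [0, 0, 6]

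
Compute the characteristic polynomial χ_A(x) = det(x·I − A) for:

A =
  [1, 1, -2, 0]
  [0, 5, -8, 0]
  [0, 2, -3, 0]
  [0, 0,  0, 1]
x^4 - 4*x^3 + 6*x^2 - 4*x + 1

Expanding det(x·I − A) (e.g. by cofactor expansion or by noting that A is similar to its Jordan form J, which has the same characteristic polynomial as A) gives
  χ_A(x) = x^4 - 4*x^3 + 6*x^2 - 4*x + 1
which factors as (x - 1)^4. The eigenvalues (with algebraic multiplicities) are λ = 1 with multiplicity 4.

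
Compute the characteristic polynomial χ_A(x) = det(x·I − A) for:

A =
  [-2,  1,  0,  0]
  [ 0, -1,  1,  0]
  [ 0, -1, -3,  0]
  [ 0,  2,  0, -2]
x^4 + 8*x^3 + 24*x^2 + 32*x + 16

Expanding det(x·I − A) (e.g. by cofactor expansion or by noting that A is similar to its Jordan form J, which has the same characteristic polynomial as A) gives
  χ_A(x) = x^4 + 8*x^3 + 24*x^2 + 32*x + 16
which factors as (x + 2)^4. The eigenvalues (with algebraic multiplicities) are λ = -2 with multiplicity 4.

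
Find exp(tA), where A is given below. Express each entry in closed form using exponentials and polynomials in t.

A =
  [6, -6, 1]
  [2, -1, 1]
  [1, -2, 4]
e^{tA} =
  [-t^2*exp(3*t) + 3*t*exp(3*t) + exp(3*t), 2*t^2*exp(3*t) - 6*t*exp(3*t), -t^2*exp(3*t) + t*exp(3*t)]
  [-t^2*exp(3*t)/2 + 2*t*exp(3*t), t^2*exp(3*t) - 4*t*exp(3*t) + exp(3*t), -t^2*exp(3*t)/2 + t*exp(3*t)]
  [t*exp(3*t), -2*t*exp(3*t), t*exp(3*t) + exp(3*t)]

Strategy: write A = P · J · P⁻¹ where J is a Jordan canonical form, so e^{tA} = P · e^{tJ} · P⁻¹, and e^{tJ} can be computed block-by-block.

A has Jordan form
J =
  [3, 1, 0]
  [0, 3, 1]
  [0, 0, 3]
(up to reordering of blocks).

Per-block formulas:
  For a 3×3 Jordan block J_3(3): exp(t · J_3(3)) = e^(3t)·(I + t·N + (t^2/2)·N^2), where N is the 3×3 nilpotent shift.

After assembling e^{tJ} and conjugating by P, we get:

e^{tA} =
  [-t^2*exp(3*t) + 3*t*exp(3*t) + exp(3*t), 2*t^2*exp(3*t) - 6*t*exp(3*t), -t^2*exp(3*t) + t*exp(3*t)]
  [-t^2*exp(3*t)/2 + 2*t*exp(3*t), t^2*exp(3*t) - 4*t*exp(3*t) + exp(3*t), -t^2*exp(3*t)/2 + t*exp(3*t)]
  [t*exp(3*t), -2*t*exp(3*t), t*exp(3*t) + exp(3*t)]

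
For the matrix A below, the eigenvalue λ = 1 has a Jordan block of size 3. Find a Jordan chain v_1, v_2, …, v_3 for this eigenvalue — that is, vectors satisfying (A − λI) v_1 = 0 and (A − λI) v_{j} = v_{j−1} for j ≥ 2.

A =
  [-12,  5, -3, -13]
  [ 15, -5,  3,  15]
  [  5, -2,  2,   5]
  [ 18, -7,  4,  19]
A Jordan chain for λ = 1 of length 3:
v_1 = (-5, 0, 0, 5)ᵀ
v_2 = (-13, 15, 5, 18)ᵀ
v_3 = (1, 0, 0, 0)ᵀ

Let N = A − (1)·I. We want v_3 with N^3 v_3 = 0 but N^2 v_3 ≠ 0; then v_{j-1} := N · v_j for j = 3, …, 2.

Pick v_3 = (1, 0, 0, 0)ᵀ.
Then v_2 = N · v_3 = (-13, 15, 5, 18)ᵀ.
Then v_1 = N · v_2 = (-5, 0, 0, 5)ᵀ.

Sanity check: (A − (1)·I) v_1 = (0, 0, 0, 0)ᵀ = 0. ✓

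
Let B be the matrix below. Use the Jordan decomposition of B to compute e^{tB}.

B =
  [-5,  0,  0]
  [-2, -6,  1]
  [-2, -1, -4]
e^{tB} =
  [exp(-5*t), 0, 0]
  [-2*t*exp(-5*t), -t*exp(-5*t) + exp(-5*t), t*exp(-5*t)]
  [-2*t*exp(-5*t), -t*exp(-5*t), t*exp(-5*t) + exp(-5*t)]

Strategy: write B = P · J · P⁻¹ where J is a Jordan canonical form, so e^{tB} = P · e^{tJ} · P⁻¹, and e^{tJ} can be computed block-by-block.

B has Jordan form
J =
  [-5,  1,  0]
  [ 0, -5,  0]
  [ 0,  0, -5]
(up to reordering of blocks).

Per-block formulas:
  For a 2×2 Jordan block J_2(-5): exp(t · J_2(-5)) = e^(-5t)·(I + t·N), where N is the 2×2 nilpotent shift.
  For a 1×1 block at λ = -5: exp(t · [-5]) = [e^(-5t)].

After assembling e^{tJ} and conjugating by P, we get:

e^{tB} =
  [exp(-5*t), 0, 0]
  [-2*t*exp(-5*t), -t*exp(-5*t) + exp(-5*t), t*exp(-5*t)]
  [-2*t*exp(-5*t), -t*exp(-5*t), t*exp(-5*t) + exp(-5*t)]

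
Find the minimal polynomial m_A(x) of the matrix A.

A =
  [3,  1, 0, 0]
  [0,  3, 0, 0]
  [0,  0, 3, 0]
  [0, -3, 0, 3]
x^2 - 6*x + 9

The characteristic polynomial is χ_A(x) = (x - 3)^4, so the eigenvalues are known. The minimal polynomial is
  m_A(x) = Π_λ (x − λ)^{k_λ}
where k_λ is the size of the *largest* Jordan block for λ (equivalently, the smallest k with (A − λI)^k v = 0 for every generalised eigenvector v of λ).

  λ = 3: largest Jordan block has size 2, contributing (x − 3)^2

So m_A(x) = (x - 3)^2 = x^2 - 6*x + 9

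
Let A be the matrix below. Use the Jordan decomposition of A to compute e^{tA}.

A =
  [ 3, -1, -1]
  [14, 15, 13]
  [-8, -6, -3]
e^{tA} =
  [-t^2*exp(5*t) - 2*t*exp(5*t) + exp(5*t), -t^2*exp(5*t) - t*exp(5*t), -3*t^2*exp(5*t)/2 - t*exp(5*t)]
  [4*t^2*exp(5*t) + 14*t*exp(5*t), 4*t^2*exp(5*t) + 10*t*exp(5*t) + exp(5*t), 6*t^2*exp(5*t) + 13*t*exp(5*t)]
  [-2*t^2*exp(5*t) - 8*t*exp(5*t), -2*t^2*exp(5*t) - 6*t*exp(5*t), -3*t^2*exp(5*t) - 8*t*exp(5*t) + exp(5*t)]

Strategy: write A = P · J · P⁻¹ where J is a Jordan canonical form, so e^{tA} = P · e^{tJ} · P⁻¹, and e^{tJ} can be computed block-by-block.

A has Jordan form
J =
  [5, 1, 0]
  [0, 5, 1]
  [0, 0, 5]
(up to reordering of blocks).

Per-block formulas:
  For a 3×3 Jordan block J_3(5): exp(t · J_3(5)) = e^(5t)·(I + t·N + (t^2/2)·N^2), where N is the 3×3 nilpotent shift.

After assembling e^{tJ} and conjugating by P, we get:

e^{tA} =
  [-t^2*exp(5*t) - 2*t*exp(5*t) + exp(5*t), -t^2*exp(5*t) - t*exp(5*t), -3*t^2*exp(5*t)/2 - t*exp(5*t)]
  [4*t^2*exp(5*t) + 14*t*exp(5*t), 4*t^2*exp(5*t) + 10*t*exp(5*t) + exp(5*t), 6*t^2*exp(5*t) + 13*t*exp(5*t)]
  [-2*t^2*exp(5*t) - 8*t*exp(5*t), -2*t^2*exp(5*t) - 6*t*exp(5*t), -3*t^2*exp(5*t) - 8*t*exp(5*t) + exp(5*t)]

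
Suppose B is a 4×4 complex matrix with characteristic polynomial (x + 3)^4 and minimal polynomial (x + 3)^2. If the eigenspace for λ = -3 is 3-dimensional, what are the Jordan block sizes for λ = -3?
Block sizes for λ = -3: [2, 1, 1]

Step 1 — from the characteristic polynomial, algebraic multiplicity of λ = -3 is 4. From dim ker(B − (-3)·I) = 3, there are exactly 3 Jordan blocks for λ = -3.
Step 2 — from the minimal polynomial, the factor (x + 3)^2 tells us the largest block for λ = -3 has size 2.
Step 3 — with total size 4, 3 blocks, and largest block 2, the block sizes (in nonincreasing order) are [2, 1, 1].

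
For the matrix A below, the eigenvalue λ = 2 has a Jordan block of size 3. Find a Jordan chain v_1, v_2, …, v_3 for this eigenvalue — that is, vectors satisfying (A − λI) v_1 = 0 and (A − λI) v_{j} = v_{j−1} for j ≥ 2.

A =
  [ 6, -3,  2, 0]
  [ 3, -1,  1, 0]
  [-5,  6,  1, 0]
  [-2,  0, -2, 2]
A Jordan chain for λ = 2 of length 3:
v_1 = (-3, -2, 3, 2)ᵀ
v_2 = (4, 3, -5, -2)ᵀ
v_3 = (1, 0, 0, 0)ᵀ

Let N = A − (2)·I. We want v_3 with N^3 v_3 = 0 but N^2 v_3 ≠ 0; then v_{j-1} := N · v_j for j = 3, …, 2.

Pick v_3 = (1, 0, 0, 0)ᵀ.
Then v_2 = N · v_3 = (4, 3, -5, -2)ᵀ.
Then v_1 = N · v_2 = (-3, -2, 3, 2)ᵀ.

Sanity check: (A − (2)·I) v_1 = (0, 0, 0, 0)ᵀ = 0. ✓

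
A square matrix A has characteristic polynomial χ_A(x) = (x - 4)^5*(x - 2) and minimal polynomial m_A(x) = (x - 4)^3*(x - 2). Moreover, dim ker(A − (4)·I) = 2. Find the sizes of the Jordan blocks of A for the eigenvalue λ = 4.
Block sizes for λ = 4: [3, 2]

Step 1 — from the characteristic polynomial, algebraic multiplicity of λ = 4 is 5. From dim ker(A − (4)·I) = 2, there are exactly 2 Jordan blocks for λ = 4.
Step 2 — from the minimal polynomial, the factor (x − 4)^3 tells us the largest block for λ = 4 has size 3.
Step 3 — with total size 5, 2 blocks, and largest block 3, the block sizes (in nonincreasing order) are [3, 2].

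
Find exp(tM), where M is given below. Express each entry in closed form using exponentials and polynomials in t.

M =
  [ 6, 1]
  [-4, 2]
e^{tM} =
  [2*t*exp(4*t) + exp(4*t), t*exp(4*t)]
  [-4*t*exp(4*t), -2*t*exp(4*t) + exp(4*t)]

Strategy: write M = P · J · P⁻¹ where J is a Jordan canonical form, so e^{tM} = P · e^{tJ} · P⁻¹, and e^{tJ} can be computed block-by-block.

M has Jordan form
J =
  [4, 1]
  [0, 4]
(up to reordering of blocks).

Per-block formulas:
  For a 2×2 Jordan block J_2(4): exp(t · J_2(4)) = e^(4t)·(I + t·N), where N is the 2×2 nilpotent shift.

After assembling e^{tJ} and conjugating by P, we get:

e^{tM} =
  [2*t*exp(4*t) + exp(4*t), t*exp(4*t)]
  [-4*t*exp(4*t), -2*t*exp(4*t) + exp(4*t)]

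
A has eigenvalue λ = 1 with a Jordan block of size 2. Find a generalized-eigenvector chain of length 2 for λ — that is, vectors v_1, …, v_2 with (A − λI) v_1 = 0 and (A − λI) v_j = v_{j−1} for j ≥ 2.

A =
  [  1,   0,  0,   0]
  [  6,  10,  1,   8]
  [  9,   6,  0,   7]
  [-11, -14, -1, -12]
A Jordan chain for λ = 1 of length 2:
v_1 = (0, -3, 3, 3)ᵀ
v_2 = (1, -1, 0, 0)ᵀ

Let N = A − (1)·I. We want v_2 with N^2 v_2 = 0 but N^1 v_2 ≠ 0; then v_{j-1} := N · v_j for j = 2, …, 2.

Pick v_2 = (1, -1, 0, 0)ᵀ.
Then v_1 = N · v_2 = (0, -3, 3, 3)ᵀ.

Sanity check: (A − (1)·I) v_1 = (0, 0, 0, 0)ᵀ = 0. ✓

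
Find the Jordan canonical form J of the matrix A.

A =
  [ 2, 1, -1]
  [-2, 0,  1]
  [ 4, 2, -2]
J_3(0)

The characteristic polynomial is
  det(x·I − A) = x^3

Eigenvalues and multiplicities (the geometric multiplicity of λ is n − rank(A − λI), which equals the number of Jordan blocks for λ):
  λ = 0: algebraic multiplicity = 3, geometric multiplicity = 1

Determining the block sizes for each eigenvalue:
  λ = 0: one block (gm = 1), so the single block has size am = 3 → block sizes [3]

Assembling the blocks gives a Jordan form
J =
  [0, 1, 0]
  [0, 0, 1]
  [0, 0, 0]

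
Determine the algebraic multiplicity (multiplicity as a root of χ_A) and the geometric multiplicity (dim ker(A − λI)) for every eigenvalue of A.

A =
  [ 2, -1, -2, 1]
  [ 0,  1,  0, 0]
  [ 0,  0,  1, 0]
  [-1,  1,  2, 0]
λ = 1: alg = 4, geom = 3

Step 1 — factor the characteristic polynomial to read off the algebraic multiplicities:
  χ_A(x) = (x - 1)^4

Step 2 — compute geometric multiplicities via the rank-nullity identity g(λ) = n − rank(A − λI):
  rank(A − (1)·I) = 1, so dim ker(A − (1)·I) = n − 1 = 3

Summary:
  λ = 1: algebraic multiplicity = 4, geometric multiplicity = 3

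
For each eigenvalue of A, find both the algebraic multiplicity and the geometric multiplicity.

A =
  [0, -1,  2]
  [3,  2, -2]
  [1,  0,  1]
λ = 1: alg = 3, geom = 1

Step 1 — factor the characteristic polynomial to read off the algebraic multiplicities:
  χ_A(x) = (x - 1)^3

Step 2 — compute geometric multiplicities via the rank-nullity identity g(λ) = n − rank(A − λI):
  rank(A − (1)·I) = 2, so dim ker(A − (1)·I) = n − 2 = 1

Summary:
  λ = 1: algebraic multiplicity = 3, geometric multiplicity = 1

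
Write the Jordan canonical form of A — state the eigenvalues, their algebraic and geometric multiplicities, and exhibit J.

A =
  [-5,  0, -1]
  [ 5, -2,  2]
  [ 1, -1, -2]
J_3(-3)

The characteristic polynomial is
  det(x·I − A) = x^3 + 9*x^2 + 27*x + 27 = (x + 3)^3

Eigenvalues and multiplicities (the geometric multiplicity of λ is n − rank(A − λI), which equals the number of Jordan blocks for λ):
  λ = -3: algebraic multiplicity = 3, geometric multiplicity = 1

Determining the block sizes for each eigenvalue:
  λ = -3: one block (gm = 1), so the single block has size am = 3 → block sizes [3]

Assembling the blocks gives a Jordan form
J =
  [-3,  1,  0]
  [ 0, -3,  1]
  [ 0,  0, -3]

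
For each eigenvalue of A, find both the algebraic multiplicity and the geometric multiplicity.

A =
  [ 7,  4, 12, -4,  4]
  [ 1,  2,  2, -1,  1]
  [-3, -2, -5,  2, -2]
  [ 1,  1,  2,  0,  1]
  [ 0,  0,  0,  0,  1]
λ = 1: alg = 5, geom = 3

Step 1 — factor the characteristic polynomial to read off the algebraic multiplicities:
  χ_A(x) = (x - 1)^5

Step 2 — compute geometric multiplicities via the rank-nullity identity g(λ) = n − rank(A − λI):
  rank(A − (1)·I) = 2, so dim ker(A − (1)·I) = n − 2 = 3

Summary:
  λ = 1: algebraic multiplicity = 5, geometric multiplicity = 3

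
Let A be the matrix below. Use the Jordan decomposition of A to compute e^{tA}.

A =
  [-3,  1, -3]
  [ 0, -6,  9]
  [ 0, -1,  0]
e^{tA} =
  [exp(-3*t), t*exp(-3*t), -3*t*exp(-3*t)]
  [0, -3*t*exp(-3*t) + exp(-3*t), 9*t*exp(-3*t)]
  [0, -t*exp(-3*t), 3*t*exp(-3*t) + exp(-3*t)]

Strategy: write A = P · J · P⁻¹ where J is a Jordan canonical form, so e^{tA} = P · e^{tJ} · P⁻¹, and e^{tJ} can be computed block-by-block.

A has Jordan form
J =
  [-3,  1,  0]
  [ 0, -3,  0]
  [ 0,  0, -3]
(up to reordering of blocks).

Per-block formulas:
  For a 2×2 Jordan block J_2(-3): exp(t · J_2(-3)) = e^(-3t)·(I + t·N), where N is the 2×2 nilpotent shift.
  For a 1×1 block at λ = -3: exp(t · [-3]) = [e^(-3t)].

After assembling e^{tJ} and conjugating by P, we get:

e^{tA} =
  [exp(-3*t), t*exp(-3*t), -3*t*exp(-3*t)]
  [0, -3*t*exp(-3*t) + exp(-3*t), 9*t*exp(-3*t)]
  [0, -t*exp(-3*t), 3*t*exp(-3*t) + exp(-3*t)]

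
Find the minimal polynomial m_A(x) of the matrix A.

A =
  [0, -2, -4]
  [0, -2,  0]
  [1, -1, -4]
x^2 + 4*x + 4

The characteristic polynomial is χ_A(x) = (x + 2)^3, so the eigenvalues are known. The minimal polynomial is
  m_A(x) = Π_λ (x − λ)^{k_λ}
where k_λ is the size of the *largest* Jordan block for λ (equivalently, the smallest k with (A − λI)^k v = 0 for every generalised eigenvector v of λ).

  λ = -2: largest Jordan block has size 2, contributing (x + 2)^2

So m_A(x) = (x + 2)^2 = x^2 + 4*x + 4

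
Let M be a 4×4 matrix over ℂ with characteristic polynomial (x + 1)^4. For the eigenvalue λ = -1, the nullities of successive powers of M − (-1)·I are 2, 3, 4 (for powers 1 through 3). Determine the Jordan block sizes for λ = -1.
Block sizes for λ = -1: [3, 1]

From the dimensions of kernels of powers, the number of Jordan blocks of size at least j is d_j − d_{j−1} where d_j = dim ker(N^j) (with d_0 = 0). Computing the differences gives [2, 1, 1].
The number of blocks of size exactly k is (#blocks of size ≥ k) − (#blocks of size ≥ k + 1), so the partition is: 1 block(s) of size 1, 1 block(s) of size 3.
In nonincreasing order the block sizes are [3, 1].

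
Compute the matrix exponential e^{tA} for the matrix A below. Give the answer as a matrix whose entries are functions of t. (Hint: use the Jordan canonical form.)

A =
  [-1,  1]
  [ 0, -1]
e^{tA} =
  [exp(-t), t*exp(-t)]
  [0, exp(-t)]

Strategy: write A = P · J · P⁻¹ where J is a Jordan canonical form, so e^{tA} = P · e^{tJ} · P⁻¹, and e^{tJ} can be computed block-by-block.

A has Jordan form
J =
  [-1,  1]
  [ 0, -1]
(up to reordering of blocks).

Per-block formulas:
  For a 2×2 Jordan block J_2(-1): exp(t · J_2(-1)) = e^(-1t)·(I + t·N), where N is the 2×2 nilpotent shift.

After assembling e^{tJ} and conjugating by P, we get:

e^{tA} =
  [exp(-t), t*exp(-t)]
  [0, exp(-t)]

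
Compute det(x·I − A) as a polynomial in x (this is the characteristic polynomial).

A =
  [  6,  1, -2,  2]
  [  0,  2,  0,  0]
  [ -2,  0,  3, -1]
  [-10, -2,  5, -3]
x^4 - 8*x^3 + 24*x^2 - 32*x + 16

Expanding det(x·I − A) (e.g. by cofactor expansion or by noting that A is similar to its Jordan form J, which has the same characteristic polynomial as A) gives
  χ_A(x) = x^4 - 8*x^3 + 24*x^2 - 32*x + 16
which factors as (x - 2)^4. The eigenvalues (with algebraic multiplicities) are λ = 2 with multiplicity 4.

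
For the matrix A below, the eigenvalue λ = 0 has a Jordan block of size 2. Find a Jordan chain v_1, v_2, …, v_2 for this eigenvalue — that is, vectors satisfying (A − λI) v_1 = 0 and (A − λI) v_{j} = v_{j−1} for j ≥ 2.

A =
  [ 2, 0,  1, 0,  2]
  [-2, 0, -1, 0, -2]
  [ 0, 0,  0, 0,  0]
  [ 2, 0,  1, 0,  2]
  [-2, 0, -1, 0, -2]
A Jordan chain for λ = 0 of length 2:
v_1 = (2, -2, 0, 2, -2)ᵀ
v_2 = (1, 0, 0, 0, 0)ᵀ

Let N = A − (0)·I. We want v_2 with N^2 v_2 = 0 but N^1 v_2 ≠ 0; then v_{j-1} := N · v_j for j = 2, …, 2.

Pick v_2 = (1, 0, 0, 0, 0)ᵀ.
Then v_1 = N · v_2 = (2, -2, 0, 2, -2)ᵀ.

Sanity check: (A − (0)·I) v_1 = (0, 0, 0, 0, 0)ᵀ = 0. ✓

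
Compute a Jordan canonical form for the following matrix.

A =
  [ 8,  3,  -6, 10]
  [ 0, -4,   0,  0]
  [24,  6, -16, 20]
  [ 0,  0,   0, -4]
J_2(-4) ⊕ J_1(-4) ⊕ J_1(-4)

The characteristic polynomial is
  det(x·I − A) = x^4 + 16*x^3 + 96*x^2 + 256*x + 256 = (x + 4)^4

Eigenvalues and multiplicities (the geometric multiplicity of λ is n − rank(A − λI), which equals the number of Jordan blocks for λ):
  λ = -4: algebraic multiplicity = 4, geometric multiplicity = 3

Determining the block sizes for each eigenvalue:
  λ = -4: 3 blocks summing to 4 forces exactly one block of size 2 and the rest size 1 → block sizes [2, 1, 1]

Assembling the blocks gives a Jordan form
J =
  [-4,  1,  0,  0]
  [ 0, -4,  0,  0]
  [ 0,  0, -4,  0]
  [ 0,  0,  0, -4]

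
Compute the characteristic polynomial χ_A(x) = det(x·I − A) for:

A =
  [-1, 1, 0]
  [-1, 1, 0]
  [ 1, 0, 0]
x^3

Expanding det(x·I − A) (e.g. by cofactor expansion or by noting that A is similar to its Jordan form J, which has the same characteristic polynomial as A) gives
  χ_A(x) = x^3
which factors as x^3. The eigenvalues (with algebraic multiplicities) are λ = 0 with multiplicity 3.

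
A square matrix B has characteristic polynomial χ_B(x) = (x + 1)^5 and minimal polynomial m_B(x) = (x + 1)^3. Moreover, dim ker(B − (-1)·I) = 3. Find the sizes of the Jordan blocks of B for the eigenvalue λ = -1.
Block sizes for λ = -1: [3, 1, 1]

Step 1 — from the characteristic polynomial, algebraic multiplicity of λ = -1 is 5. From dim ker(B − (-1)·I) = 3, there are exactly 3 Jordan blocks for λ = -1.
Step 2 — from the minimal polynomial, the factor (x + 1)^3 tells us the largest block for λ = -1 has size 3.
Step 3 — with total size 5, 3 blocks, and largest block 3, the block sizes (in nonincreasing order) are [3, 1, 1].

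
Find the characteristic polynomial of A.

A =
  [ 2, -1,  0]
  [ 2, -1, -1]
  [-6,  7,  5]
x^3 - 6*x^2 + 12*x - 8

Expanding det(x·I − A) (e.g. by cofactor expansion or by noting that A is similar to its Jordan form J, which has the same characteristic polynomial as A) gives
  χ_A(x) = x^3 - 6*x^2 + 12*x - 8
which factors as (x - 2)^3. The eigenvalues (with algebraic multiplicities) are λ = 2 with multiplicity 3.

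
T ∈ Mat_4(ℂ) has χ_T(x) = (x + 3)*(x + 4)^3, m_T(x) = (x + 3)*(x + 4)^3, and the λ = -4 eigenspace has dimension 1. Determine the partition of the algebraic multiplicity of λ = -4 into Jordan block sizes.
Block sizes for λ = -4: [3]

Step 1 — from the characteristic polynomial, algebraic multiplicity of λ = -4 is 3. From dim ker(T − (-4)·I) = 1, there are exactly 1 Jordan blocks for λ = -4.
Step 2 — from the minimal polynomial, the factor (x + 4)^3 tells us the largest block for λ = -4 has size 3.
Step 3 — with total size 3, 1 blocks, and largest block 3, the block sizes (in nonincreasing order) are [3].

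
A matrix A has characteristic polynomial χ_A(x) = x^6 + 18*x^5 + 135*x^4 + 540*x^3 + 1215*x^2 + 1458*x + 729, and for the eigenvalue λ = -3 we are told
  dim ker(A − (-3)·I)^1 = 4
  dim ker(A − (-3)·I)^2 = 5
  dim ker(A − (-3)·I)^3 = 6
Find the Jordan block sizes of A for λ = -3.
Block sizes for λ = -3: [3, 1, 1, 1]

From the dimensions of kernels of powers, the number of Jordan blocks of size at least j is d_j − d_{j−1} where d_j = dim ker(N^j) (with d_0 = 0). Computing the differences gives [4, 1, 1].
The number of blocks of size exactly k is (#blocks of size ≥ k) − (#blocks of size ≥ k + 1), so the partition is: 3 block(s) of size 1, 1 block(s) of size 3.
In nonincreasing order the block sizes are [3, 1, 1, 1].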